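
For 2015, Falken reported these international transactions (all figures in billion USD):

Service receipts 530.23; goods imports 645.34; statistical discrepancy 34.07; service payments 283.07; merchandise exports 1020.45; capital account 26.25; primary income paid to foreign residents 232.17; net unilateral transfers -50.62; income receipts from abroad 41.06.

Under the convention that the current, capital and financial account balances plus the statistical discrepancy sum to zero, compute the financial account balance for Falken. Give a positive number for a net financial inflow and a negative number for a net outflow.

-440.86

Goods balance = 1020.45 - 645.34 = 375.11
Services balance = 530.23 - 283.07 = 247.16
Trade balance (goods + services) = 375.11 + 247.16 = 622.27
Net primary income = 41.06 - 232.17 = -191.11
Net secondary income = -50.62
Current account = 622.27 + (-191.11) + (-50.62) = 380.54
Financial account = -(380.54 + 26.25 + 34.07) = -440.86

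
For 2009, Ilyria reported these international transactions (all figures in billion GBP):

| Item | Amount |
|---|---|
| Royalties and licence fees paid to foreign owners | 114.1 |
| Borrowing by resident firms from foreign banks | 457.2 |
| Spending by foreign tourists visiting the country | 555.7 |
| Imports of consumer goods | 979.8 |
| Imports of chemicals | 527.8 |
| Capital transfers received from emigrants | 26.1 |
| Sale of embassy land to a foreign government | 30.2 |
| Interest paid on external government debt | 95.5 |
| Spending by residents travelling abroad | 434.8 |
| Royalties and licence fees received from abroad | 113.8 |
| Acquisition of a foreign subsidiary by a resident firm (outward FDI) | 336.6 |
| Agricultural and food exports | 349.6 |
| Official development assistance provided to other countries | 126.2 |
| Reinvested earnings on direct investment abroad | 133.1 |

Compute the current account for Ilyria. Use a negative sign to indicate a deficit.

-1126.0

Goods: -527.8 - 979.8 + 349.6 = -1158.0
Services: 555.7 - 434.8 + 113.8 - 114.1 = 120.6
Primary income: 133.1 - 95.5 = 37.6
Secondary income: -126.2
Current account = (-1158.0) + 120.6 + 37.6 + (-126.2) = -1126.0
(Excluded from the current account — financial account: borrowing by resident firms from foreign banks 457.2, acquisition of a foreign subsidiary by a resident firm (outward FDI) 336.6; capital account: capital transfers received from emigrants 26.1, sale of embassy land to a foreign government 30.2.)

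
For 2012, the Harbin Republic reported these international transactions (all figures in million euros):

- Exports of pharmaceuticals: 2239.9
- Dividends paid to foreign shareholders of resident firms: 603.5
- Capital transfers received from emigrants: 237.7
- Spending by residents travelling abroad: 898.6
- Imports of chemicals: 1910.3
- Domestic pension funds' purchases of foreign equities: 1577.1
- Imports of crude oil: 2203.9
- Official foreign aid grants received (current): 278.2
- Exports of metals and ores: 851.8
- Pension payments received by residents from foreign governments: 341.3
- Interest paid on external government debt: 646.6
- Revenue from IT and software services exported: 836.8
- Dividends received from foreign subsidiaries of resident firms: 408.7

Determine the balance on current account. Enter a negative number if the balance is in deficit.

Goods: 2239.9 - 2203.9 - 1910.3 + 851.8 = -1022.5
Services: 836.8 - 898.6 = -61.8
Primary income: -646.6 - 603.5 + 408.7 = -841.4
Secondary income: 341.3 + 278.2 = 619.5
Current account = (-1022.5) + (-61.8) + (-841.4) + 619.5 = -1306.2
(Excluded from the current account — capital account: capital transfers received from emigrants 237.7; financial account: domestic pension funds' purchases of foreign equities 1577.1.)

-1306.2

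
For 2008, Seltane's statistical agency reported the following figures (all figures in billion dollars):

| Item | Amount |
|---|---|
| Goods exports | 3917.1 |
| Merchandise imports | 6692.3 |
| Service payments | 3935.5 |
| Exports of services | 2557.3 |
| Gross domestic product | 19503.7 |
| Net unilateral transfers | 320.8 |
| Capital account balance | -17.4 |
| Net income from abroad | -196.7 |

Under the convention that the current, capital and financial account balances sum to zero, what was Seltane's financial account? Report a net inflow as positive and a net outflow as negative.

Goods balance = 3917.1 - 6692.3 = -2775.2
Services balance = 2557.3 - 3935.5 = -1378.2
Trade balance (goods + services) = -2775.2 + (-1378.2) = -4153.4
Net primary income = -196.7
Net secondary income = 320.8
Current account = -4153.4 + (-196.7) + 320.8 = -4029.3
Financial account = -(-4029.3 + (-17.4)) = 4046.7

4046.7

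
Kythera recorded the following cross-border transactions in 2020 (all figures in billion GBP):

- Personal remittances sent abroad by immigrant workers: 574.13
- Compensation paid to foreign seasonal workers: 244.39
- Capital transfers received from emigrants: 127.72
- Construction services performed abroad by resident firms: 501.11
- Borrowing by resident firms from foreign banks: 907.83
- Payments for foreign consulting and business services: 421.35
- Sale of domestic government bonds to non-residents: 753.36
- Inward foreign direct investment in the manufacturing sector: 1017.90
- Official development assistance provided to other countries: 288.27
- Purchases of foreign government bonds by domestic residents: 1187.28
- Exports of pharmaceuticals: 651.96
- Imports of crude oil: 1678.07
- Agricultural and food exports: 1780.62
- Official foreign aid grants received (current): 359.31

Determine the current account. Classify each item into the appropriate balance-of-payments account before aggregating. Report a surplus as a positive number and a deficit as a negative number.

Goods: 651.96 + 1780.62 - 1678.07 = 754.51
Services: -421.35 + 501.11 = 79.76
Primary income: -244.39
Secondary income: -288.27 + 359.31 - 574.13 = -503.09
Current account = 754.51 + 79.76 + (-244.39) + (-503.09) = 86.79
(Excluded from the current account — capital account: capital transfers received from emigrants 127.72; financial account: borrowing by resident firms from foreign banks 907.83, sale of domestic government bonds to non-residents 753.36, inward foreign direct investment in the manufacturing sector 1017.90, purchases of foreign government bonds by domestic residents 1187.28.)

86.79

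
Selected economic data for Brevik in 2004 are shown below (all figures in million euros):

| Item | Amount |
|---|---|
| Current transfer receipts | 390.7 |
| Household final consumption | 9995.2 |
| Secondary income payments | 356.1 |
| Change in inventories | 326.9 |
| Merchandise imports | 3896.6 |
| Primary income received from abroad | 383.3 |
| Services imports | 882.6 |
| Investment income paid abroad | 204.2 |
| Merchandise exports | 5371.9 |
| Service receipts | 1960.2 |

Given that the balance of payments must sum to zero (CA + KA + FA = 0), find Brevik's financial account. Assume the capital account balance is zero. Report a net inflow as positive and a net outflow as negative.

-2766.6

Goods balance = 5371.9 - 3896.6 = 1475.3
Services balance = 1960.2 - 882.6 = 1077.6
Trade balance (goods + services) = 1475.3 + 1077.6 = 2552.9
Net primary income = 383.3 - 204.2 = 179.1
Net secondary income = 390.7 - 356.1 = 34.6
Current account = 2552.9 + 179.1 + 34.6 = 2766.6
Financial account = -(2766.6) = -2766.6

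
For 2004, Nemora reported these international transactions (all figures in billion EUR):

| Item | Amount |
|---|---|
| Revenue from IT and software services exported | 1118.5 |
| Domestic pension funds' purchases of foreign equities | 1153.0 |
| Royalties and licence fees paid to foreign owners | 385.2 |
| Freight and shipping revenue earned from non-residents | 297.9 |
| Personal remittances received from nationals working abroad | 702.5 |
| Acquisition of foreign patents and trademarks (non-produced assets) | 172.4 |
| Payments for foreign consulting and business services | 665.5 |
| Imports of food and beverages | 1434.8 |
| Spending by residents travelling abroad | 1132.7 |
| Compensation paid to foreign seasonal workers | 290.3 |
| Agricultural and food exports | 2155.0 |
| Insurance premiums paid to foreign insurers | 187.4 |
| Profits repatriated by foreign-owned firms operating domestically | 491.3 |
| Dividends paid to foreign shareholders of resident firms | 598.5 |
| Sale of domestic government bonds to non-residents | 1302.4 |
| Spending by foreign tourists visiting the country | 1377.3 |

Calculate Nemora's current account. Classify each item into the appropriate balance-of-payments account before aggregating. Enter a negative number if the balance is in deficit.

Goods: -1434.8 + 2155.0 = 720.2
Services: 1118.5 - 385.2 + 297.9 - 665.5 - 187.4 + 1377.3 - 1132.7 = 422.9
Primary income: -290.3 - 598.5 - 491.3 = -1380.1
Secondary income: 702.5
Current account = 720.2 + 422.9 + (-1380.1) + 702.5 = 465.5
(Excluded from the current account — financial account: domestic pension funds' purchases of foreign equities 1153.0, sale of domestic government bonds to non-residents 1302.4; capital account: acquisition of foreign patents and trademarks (non-produced assets) 172.4.)

465.5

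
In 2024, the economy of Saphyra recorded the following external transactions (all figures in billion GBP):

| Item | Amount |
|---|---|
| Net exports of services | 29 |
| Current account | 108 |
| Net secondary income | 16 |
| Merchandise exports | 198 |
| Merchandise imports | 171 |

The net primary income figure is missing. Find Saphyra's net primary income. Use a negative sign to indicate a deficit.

36

Current account = goods balance + services balance + net primary income + net secondary income
Sum of the known components = 72
Net primary income = CA - (known components) = 108 - 72 = 36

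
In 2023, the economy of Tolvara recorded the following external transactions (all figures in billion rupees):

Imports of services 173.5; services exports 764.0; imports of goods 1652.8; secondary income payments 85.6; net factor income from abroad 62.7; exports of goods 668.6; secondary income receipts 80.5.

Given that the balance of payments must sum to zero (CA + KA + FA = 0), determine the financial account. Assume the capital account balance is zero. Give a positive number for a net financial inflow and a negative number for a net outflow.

Goods balance = 668.6 - 1652.8 = -984.2
Services balance = 764.0 - 173.5 = 590.5
Trade balance (goods + services) = -984.2 + 590.5 = -393.7
Net primary income = 62.7
Net secondary income = 80.5 - 85.6 = -5.1
Current account = -393.7 + 62.7 + (-5.1) = -336.1
Financial account = -(-336.1) = 336.1

336.1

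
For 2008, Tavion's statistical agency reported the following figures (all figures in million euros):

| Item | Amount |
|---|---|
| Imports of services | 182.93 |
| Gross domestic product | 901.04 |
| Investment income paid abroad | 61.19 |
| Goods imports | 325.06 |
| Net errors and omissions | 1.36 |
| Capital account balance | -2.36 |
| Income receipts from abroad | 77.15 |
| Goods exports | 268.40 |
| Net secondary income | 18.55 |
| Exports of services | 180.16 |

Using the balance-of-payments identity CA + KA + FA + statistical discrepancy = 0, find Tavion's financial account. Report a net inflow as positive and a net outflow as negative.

25.92

Goods balance = 268.40 - 325.06 = -56.66
Services balance = 180.16 - 182.93 = -2.77
Trade balance (goods + services) = -56.66 + (-2.77) = -59.43
Net primary income = 77.15 - 61.19 = 15.96
Net secondary income = 18.55
Current account = -59.43 + 15.96 + 18.55 = -24.92
Financial account = -(-24.92 + (-2.36) + 1.36) = 25.92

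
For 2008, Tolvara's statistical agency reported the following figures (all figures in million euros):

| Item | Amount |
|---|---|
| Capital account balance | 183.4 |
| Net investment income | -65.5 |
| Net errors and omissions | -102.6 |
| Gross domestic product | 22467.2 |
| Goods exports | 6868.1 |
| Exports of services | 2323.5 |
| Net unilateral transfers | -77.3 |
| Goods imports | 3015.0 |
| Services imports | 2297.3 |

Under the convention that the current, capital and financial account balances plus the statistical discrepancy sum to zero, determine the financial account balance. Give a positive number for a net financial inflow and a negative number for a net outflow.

-3817.3

Goods balance = 6868.1 - 3015.0 = 3853.1
Services balance = 2323.5 - 2297.3 = 26.2
Trade balance (goods + services) = 3853.1 + 26.2 = 3879.3
Net primary income = -65.5
Net secondary income = -77.3
Current account = 3879.3 + (-65.5) + (-77.3) = 3736.5
Financial account = -(3736.5 + 183.4 + (-102.6)) = -3817.3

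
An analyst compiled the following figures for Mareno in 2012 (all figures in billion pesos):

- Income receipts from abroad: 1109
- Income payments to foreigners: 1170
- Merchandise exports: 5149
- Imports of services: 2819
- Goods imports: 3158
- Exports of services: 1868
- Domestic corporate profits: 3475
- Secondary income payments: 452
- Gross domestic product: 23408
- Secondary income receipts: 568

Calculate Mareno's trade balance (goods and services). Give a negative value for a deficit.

Goods balance = 5149 - 3158 = 1991
Services balance = 1868 - 2819 = -951
Trade balance (goods + services) = 1991 + (-951) = 1040

1040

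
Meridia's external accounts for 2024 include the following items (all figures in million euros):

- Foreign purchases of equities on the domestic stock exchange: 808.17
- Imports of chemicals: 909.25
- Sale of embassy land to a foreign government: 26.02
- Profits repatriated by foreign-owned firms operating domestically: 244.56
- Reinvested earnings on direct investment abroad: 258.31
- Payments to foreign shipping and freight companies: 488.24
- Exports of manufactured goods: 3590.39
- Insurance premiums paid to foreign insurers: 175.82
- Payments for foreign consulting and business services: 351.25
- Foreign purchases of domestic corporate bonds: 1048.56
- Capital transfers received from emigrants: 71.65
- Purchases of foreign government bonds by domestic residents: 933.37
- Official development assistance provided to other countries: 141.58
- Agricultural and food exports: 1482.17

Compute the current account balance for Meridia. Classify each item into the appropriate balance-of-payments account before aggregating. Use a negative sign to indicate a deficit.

Goods: 3590.39 + 1482.17 - 909.25 = 4163.31
Services: -488.24 - 175.82 - 351.25 = -1015.31
Primary income: 258.31 - 244.56 = 13.75
Secondary income: -141.58
Current account = 4163.31 + (-1015.31) + 13.75 + (-141.58) = 3020.17
(Excluded from the current account — financial account: foreign purchases of equities on the domestic stock exchange 808.17, foreign purchases of domestic corporate bonds 1048.56, purchases of foreign government bonds by domestic residents 933.37; capital account: sale of embassy land to a foreign government 26.02, capital transfers received from emigrants 71.65.)

3020.17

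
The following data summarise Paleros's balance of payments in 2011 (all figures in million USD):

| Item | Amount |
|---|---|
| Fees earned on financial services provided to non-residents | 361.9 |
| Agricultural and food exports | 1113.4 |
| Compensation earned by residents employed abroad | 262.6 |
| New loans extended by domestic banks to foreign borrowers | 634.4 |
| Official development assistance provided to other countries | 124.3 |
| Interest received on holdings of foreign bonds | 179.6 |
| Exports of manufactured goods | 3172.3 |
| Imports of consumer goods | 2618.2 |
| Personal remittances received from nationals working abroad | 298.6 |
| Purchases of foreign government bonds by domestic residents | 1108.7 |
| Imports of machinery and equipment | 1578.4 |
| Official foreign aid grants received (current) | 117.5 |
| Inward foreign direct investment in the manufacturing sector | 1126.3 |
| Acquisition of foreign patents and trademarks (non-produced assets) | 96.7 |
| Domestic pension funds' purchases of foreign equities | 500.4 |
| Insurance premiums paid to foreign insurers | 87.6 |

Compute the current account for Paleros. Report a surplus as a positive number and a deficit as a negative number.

Goods: 3172.3 - 1578.4 - 2618.2 + 1113.4 = 89.1
Services: 361.9 - 87.6 = 274.3
Primary income: 179.6 + 262.6 = 442.2
Secondary income: 117.5 + 298.6 - 124.3 = 291.8
Current account = 89.1 + 274.3 + 442.2 + 291.8 = 1097.4
(Excluded from the current account — financial account: new loans extended by domestic banks to foreign borrowers 634.4, purchases of foreign government bonds by domestic residents 1108.7, inward foreign direct investment in the manufacturing sector 1126.3, domestic pension funds' purchases of foreign equities 500.4; capital account: acquisition of foreign patents and trademarks (non-produced assets) 96.7.)

1097.4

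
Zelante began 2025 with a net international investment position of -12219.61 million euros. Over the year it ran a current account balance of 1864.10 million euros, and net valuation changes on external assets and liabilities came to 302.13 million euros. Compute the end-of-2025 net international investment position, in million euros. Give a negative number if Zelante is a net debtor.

-10053.38

Change in NIIP = current account + net valuation change = 1864.10 + 302.13 = 2166.23
End-of-year NIIP = -12219.61 + 2166.23 = -10053.38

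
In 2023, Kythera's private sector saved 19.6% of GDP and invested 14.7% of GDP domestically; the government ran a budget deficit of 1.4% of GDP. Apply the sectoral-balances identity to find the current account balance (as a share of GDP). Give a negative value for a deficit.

By the sectoral-balances identity, CA = (S_private - I) + (T - G).
Private balance = 19.6 - 14.7 = 4.9
Government balance (T - G) = -1.4
CA = 4.9 + (-1.4) = 3.5

3.5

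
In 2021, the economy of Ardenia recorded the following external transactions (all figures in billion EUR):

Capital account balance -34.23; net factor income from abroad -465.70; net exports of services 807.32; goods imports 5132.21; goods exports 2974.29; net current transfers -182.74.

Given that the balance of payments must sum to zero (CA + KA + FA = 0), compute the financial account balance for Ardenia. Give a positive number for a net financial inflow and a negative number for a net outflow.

Goods balance = 2974.29 - 5132.21 = -2157.92
Services balance = 807.32
Trade balance (goods + services) = -2157.92 + 807.32 = -1350.60
Net primary income = -465.70
Net secondary income = -182.74
Current account = -1350.60 + (-465.70) + (-182.74) = -1999.04
Financial account = -(-1999.04 + (-34.23)) = 2033.27

2033.27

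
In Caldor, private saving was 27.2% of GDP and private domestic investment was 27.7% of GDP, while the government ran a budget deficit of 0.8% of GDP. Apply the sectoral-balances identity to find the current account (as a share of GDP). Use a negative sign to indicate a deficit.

-1.3

By the sectoral-balances identity, CA = (S_private - I) + (T - G).
Private balance = 27.2 - 27.7 = -0.5
Government balance (T - G) = -0.8
CA = -0.5 + (-0.8) = -1.3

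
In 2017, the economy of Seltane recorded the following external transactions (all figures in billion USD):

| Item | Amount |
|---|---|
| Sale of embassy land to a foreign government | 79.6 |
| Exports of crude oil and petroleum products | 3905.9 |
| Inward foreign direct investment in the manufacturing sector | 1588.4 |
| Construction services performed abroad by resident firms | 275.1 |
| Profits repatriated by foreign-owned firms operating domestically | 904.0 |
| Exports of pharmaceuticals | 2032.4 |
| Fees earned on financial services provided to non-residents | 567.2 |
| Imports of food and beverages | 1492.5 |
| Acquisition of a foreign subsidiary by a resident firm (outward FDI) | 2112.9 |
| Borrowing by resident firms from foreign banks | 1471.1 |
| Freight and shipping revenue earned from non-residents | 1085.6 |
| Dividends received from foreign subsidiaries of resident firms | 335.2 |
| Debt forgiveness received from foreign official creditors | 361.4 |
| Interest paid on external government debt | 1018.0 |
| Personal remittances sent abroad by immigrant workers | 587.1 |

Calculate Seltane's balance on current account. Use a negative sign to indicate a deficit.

4199.8

Goods: 3905.9 + 2032.4 - 1492.5 = 4445.8
Services: 1085.6 + 275.1 + 567.2 = 1927.9
Primary income: -904.0 - 1018.0 + 335.2 = -1586.8
Secondary income: -587.1
Current account = 4445.8 + 1927.9 + (-1586.8) + (-587.1) = 4199.8
(Excluded from the current account — capital account: sale of embassy land to a foreign government 79.6, debt forgiveness received from foreign official creditors 361.4; financial account: inward foreign direct investment in the manufacturing sector 1588.4, acquisition of a foreign subsidiary by a resident firm (outward FDI) 2112.9, borrowing by resident firms from foreign banks 1471.1.)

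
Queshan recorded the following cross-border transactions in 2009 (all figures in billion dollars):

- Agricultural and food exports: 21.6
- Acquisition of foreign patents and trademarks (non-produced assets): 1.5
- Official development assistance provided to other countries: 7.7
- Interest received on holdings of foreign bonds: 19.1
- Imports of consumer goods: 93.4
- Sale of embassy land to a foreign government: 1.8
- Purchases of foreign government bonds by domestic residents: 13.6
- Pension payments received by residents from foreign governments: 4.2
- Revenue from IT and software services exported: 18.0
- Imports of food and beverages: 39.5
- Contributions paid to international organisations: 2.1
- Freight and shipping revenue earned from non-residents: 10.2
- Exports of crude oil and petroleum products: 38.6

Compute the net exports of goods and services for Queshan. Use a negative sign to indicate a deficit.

Goods: 38.6 - 39.5 + 21.6 - 93.4 = -72.7
Services: 18.0 + 10.2 = 28.2
Trade balance = -72.7 + 28.2 = -44.5
(Excluded from the trade balance — capital account: acquisition of foreign patents and trademarks (non-produced assets) 1.5, sale of embassy land to a foreign government 1.8; secondary income: official development assistance provided to other countries 7.7, pension payments received by residents from foreign governments 4.2, contributions paid to international organisations 2.1; primary income: interest received on holdings of foreign bonds 19.1; financial account: purchases of foreign government bonds by domestic residents 13.6.)

-44.5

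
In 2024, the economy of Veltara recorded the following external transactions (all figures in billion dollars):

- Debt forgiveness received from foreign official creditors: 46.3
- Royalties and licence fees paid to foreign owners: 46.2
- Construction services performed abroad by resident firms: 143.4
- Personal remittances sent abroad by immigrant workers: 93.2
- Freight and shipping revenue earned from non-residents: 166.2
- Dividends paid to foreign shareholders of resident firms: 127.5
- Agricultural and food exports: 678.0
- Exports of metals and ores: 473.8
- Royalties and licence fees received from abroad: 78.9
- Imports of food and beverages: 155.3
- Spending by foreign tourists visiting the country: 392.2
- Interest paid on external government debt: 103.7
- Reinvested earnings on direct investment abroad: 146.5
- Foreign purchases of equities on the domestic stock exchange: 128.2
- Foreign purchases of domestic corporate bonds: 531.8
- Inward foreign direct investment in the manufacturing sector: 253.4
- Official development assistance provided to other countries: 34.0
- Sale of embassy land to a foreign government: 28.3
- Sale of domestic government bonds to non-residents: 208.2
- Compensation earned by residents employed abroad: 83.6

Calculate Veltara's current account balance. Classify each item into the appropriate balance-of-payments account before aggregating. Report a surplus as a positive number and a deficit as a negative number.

1602.7

Goods: 473.8 - 155.3 + 678.0 = 996.5
Services: 143.4 + 166.2 + 78.9 - 46.2 + 392.2 = 734.5
Primary income: -127.5 - 103.7 + 83.6 + 146.5 = -1.1
Secondary income: -34.0 - 93.2 = -127.2
Current account = 996.5 + 734.5 + (-1.1) + (-127.2) = 1602.7
(Excluded from the current account — capital account: debt forgiveness received from foreign official creditors 46.3, sale of embassy land to a foreign government 28.3; financial account: foreign purchases of equities on the domestic stock exchange 128.2, foreign purchases of domestic corporate bonds 531.8, inward foreign direct investment in the manufacturing sector 253.4, sale of domestic government bonds to non-residents 208.2.)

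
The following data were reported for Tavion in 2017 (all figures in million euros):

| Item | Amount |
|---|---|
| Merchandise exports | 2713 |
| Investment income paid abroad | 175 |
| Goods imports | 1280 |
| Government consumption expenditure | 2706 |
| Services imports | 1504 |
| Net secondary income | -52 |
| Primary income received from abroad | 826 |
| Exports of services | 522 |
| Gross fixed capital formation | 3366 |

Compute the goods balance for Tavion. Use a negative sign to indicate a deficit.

Goods balance = 2713 - 1280 = 1433

1433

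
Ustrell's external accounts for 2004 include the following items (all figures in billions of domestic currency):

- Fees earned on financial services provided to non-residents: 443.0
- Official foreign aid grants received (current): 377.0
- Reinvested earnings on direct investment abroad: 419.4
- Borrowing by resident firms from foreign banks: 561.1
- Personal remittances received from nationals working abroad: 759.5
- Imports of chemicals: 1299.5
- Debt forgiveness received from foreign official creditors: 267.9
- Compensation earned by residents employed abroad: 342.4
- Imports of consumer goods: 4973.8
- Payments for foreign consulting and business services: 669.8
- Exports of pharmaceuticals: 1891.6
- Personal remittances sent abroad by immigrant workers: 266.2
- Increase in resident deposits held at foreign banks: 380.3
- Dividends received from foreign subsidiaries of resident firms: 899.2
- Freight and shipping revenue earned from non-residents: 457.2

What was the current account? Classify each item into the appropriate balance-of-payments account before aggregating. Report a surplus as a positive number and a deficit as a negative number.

-1620.0

Goods: 1891.6 - 4973.8 - 1299.5 = -4381.7
Services: -669.8 + 457.2 + 443.0 = 230.4
Primary income: 899.2 + 342.4 + 419.4 = 1661.0
Secondary income: 759.5 + 377.0 - 266.2 = 870.3
Current account = (-4381.7) + 230.4 + 1661.0 + 870.3 = -1620.0
(Excluded from the current account — financial account: borrowing by resident firms from foreign banks 561.1, increase in resident deposits held at foreign banks 380.3; capital account: debt forgiveness received from foreign official creditors 267.9.)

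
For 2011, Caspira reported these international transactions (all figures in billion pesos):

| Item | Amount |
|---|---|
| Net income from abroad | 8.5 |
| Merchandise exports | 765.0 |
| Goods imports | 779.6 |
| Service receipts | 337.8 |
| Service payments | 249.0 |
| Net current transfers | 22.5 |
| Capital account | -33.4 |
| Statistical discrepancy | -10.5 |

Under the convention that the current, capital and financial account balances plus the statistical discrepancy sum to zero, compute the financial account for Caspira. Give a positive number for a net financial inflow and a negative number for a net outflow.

Goods balance = 765.0 - 779.6 = -14.6
Services balance = 337.8 - 249.0 = 88.8
Trade balance (goods + services) = -14.6 + 88.8 = 74.2
Net primary income = 8.5
Net secondary income = 22.5
Current account = 74.2 + 8.5 + 22.5 = 105.2
Financial account = -(105.2 + (-33.4) + (-10.5)) = -61.3

-61.3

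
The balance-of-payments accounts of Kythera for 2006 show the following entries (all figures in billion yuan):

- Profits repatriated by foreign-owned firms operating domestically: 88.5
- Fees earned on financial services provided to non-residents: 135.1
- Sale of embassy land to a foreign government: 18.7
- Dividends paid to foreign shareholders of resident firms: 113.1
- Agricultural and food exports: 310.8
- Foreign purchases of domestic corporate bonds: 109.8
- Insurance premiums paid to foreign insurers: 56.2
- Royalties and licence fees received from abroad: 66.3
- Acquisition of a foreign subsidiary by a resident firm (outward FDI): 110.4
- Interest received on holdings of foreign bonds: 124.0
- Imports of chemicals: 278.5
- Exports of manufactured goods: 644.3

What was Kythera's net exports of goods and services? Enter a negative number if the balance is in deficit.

821.8

Goods: -278.5 + 310.8 + 644.3 = 676.6
Services: 66.3 + 135.1 - 56.2 = 145.2
Trade balance = 676.6 + 145.2 = 821.8
(Excluded from the trade balance — primary income: profits repatriated by foreign-owned firms operating domestically 88.5, dividends paid to foreign shareholders of resident firms 113.1, interest received on holdings of foreign bonds 124.0; capital account: sale of embassy land to a foreign government 18.7; financial account: foreign purchases of domestic corporate bonds 109.8, acquisition of a foreign subsidiary by a resident firm (outward FDI) 110.4.)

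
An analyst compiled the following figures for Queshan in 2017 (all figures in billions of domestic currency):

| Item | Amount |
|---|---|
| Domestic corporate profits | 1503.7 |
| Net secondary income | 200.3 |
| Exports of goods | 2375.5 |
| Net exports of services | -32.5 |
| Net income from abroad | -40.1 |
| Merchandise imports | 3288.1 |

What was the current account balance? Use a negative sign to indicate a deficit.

Goods balance = 2375.5 - 3288.1 = -912.6
Services balance = -32.5
Trade balance (goods + services) = -912.6 + (-32.5) = -945.1
Net primary income = -40.1
Net secondary income = 200.3
Current account = -945.1 + (-40.1) + 200.3 = -784.9

-784.9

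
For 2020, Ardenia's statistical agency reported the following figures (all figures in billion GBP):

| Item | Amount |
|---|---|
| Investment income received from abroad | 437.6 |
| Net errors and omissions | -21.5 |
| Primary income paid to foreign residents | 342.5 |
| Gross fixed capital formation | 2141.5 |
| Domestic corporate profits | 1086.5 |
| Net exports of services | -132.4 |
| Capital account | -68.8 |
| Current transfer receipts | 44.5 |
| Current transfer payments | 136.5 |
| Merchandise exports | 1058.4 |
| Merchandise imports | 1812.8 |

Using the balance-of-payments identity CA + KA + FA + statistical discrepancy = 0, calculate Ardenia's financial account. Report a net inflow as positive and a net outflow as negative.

Goods balance = 1058.4 - 1812.8 = -754.4
Services balance = -132.4
Trade balance (goods + services) = -754.4 + (-132.4) = -886.8
Net primary income = 437.6 - 342.5 = 95.1
Net secondary income = 44.5 - 136.5 = -92.0
Current account = -886.8 + 95.1 + (-92.0) = -883.7
Financial account = -(-883.7 + (-68.8) + (-21.5)) = 974.0

974.0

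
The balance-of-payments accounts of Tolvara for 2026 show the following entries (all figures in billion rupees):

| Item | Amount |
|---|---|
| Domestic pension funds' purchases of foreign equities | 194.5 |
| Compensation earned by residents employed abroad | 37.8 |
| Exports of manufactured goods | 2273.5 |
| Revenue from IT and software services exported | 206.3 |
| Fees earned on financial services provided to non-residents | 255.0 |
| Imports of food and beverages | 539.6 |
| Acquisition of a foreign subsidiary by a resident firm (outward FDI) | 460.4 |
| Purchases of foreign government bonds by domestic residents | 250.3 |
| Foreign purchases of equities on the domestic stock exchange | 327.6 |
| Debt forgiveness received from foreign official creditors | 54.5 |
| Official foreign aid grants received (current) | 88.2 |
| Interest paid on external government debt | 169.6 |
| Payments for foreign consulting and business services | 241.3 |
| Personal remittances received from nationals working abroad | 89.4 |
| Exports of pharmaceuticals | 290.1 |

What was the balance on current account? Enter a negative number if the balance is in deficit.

2289.8

Goods: 2273.5 - 539.6 + 290.1 = 2024.0
Services: 255.0 + 206.3 - 241.3 = 220.0
Primary income: -169.6 + 37.8 = -131.8
Secondary income: 88.2 + 89.4 = 177.6
Current account = 2024.0 + 220.0 + (-131.8) + 177.6 = 2289.8
(Excluded from the current account — financial account: domestic pension funds' purchases of foreign equities 194.5, acquisition of a foreign subsidiary by a resident firm (outward FDI) 460.4, purchases of foreign government bonds by domestic residents 250.3, foreign purchases of equities on the domestic stock exchange 327.6; capital account: debt forgiveness received from foreign official creditors 54.5.)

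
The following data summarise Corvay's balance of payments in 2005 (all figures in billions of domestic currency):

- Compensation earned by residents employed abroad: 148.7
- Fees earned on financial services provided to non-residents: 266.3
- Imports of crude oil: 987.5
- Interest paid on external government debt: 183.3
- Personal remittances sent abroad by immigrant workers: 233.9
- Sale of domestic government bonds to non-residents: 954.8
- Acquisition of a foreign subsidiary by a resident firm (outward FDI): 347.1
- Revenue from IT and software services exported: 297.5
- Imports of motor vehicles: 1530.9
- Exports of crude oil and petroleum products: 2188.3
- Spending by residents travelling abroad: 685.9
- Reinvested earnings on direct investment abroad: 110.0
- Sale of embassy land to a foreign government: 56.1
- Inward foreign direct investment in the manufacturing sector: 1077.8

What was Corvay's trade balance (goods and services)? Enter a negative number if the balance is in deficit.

-452.2

Goods: 2188.3 - 1530.9 - 987.5 = -330.1
Services: -685.9 + 297.5 + 266.3 = -122.1
Trade balance = -330.1 + (-122.1) = -452.2
(Excluded from the trade balance — primary income: compensation earned by residents employed abroad 148.7, interest paid on external government debt 183.3, reinvested earnings on direct investment abroad 110.0; secondary income: personal remittances sent abroad by immigrant workers 233.9; financial account: sale of domestic government bonds to non-residents 954.8, acquisition of a foreign subsidiary by a resident firm (outward FDI) 347.1, inward foreign direct investment in the manufacturing sector 1077.8; capital account: sale of embassy land to a foreign government 56.1.)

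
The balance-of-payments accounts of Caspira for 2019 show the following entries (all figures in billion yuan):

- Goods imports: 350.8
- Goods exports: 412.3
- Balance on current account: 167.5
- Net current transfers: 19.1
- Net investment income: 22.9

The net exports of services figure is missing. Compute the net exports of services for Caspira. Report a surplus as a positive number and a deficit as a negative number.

Current account = goods balance + services balance + net primary income + net secondary income
Sum of the known components = 103.5
Net exports of services = CA - (known components) = 167.5 - 103.5 = 64.0

64.0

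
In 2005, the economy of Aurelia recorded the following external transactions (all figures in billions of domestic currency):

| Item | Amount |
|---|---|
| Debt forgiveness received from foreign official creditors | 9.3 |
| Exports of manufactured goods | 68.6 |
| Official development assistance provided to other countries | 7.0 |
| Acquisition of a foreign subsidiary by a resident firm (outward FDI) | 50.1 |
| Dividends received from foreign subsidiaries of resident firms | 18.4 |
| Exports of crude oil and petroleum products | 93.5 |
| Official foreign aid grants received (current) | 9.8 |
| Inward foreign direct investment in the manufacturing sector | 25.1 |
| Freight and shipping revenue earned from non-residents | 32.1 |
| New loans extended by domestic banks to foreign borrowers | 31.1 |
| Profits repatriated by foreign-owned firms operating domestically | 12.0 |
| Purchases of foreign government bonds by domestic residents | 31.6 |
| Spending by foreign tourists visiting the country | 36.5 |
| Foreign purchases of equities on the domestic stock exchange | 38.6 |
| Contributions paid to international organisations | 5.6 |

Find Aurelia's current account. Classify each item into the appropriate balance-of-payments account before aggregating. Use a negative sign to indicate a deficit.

Goods: 68.6 + 93.5 = 162.1
Services: 32.1 + 36.5 = 68.6
Primary income: 18.4 - 12.0 = 6.4
Secondary income: -7.0 - 5.6 + 9.8 = -2.8
Current account = 162.1 + 68.6 + 6.4 + (-2.8) = 234.3
(Excluded from the current account — capital account: debt forgiveness received from foreign official creditors 9.3; financial account: acquisition of a foreign subsidiary by a resident firm (outward FDI) 50.1, inward foreign direct investment in the manufacturing sector 25.1, new loans extended by domestic banks to foreign borrowers 31.1, purchases of foreign government bonds by domestic residents 31.6, foreign purchases of equities on the domestic stock exchange 38.6.)

234.3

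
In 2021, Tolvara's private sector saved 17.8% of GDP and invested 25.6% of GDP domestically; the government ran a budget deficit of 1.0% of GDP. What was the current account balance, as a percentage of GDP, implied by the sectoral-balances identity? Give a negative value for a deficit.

By the sectoral-balances identity, CA = (S_private - I) + (T - G).
Private balance = 17.8 - 25.6 = -7.8
Government balance (T - G) = -1.0
CA = -7.8 + (-1.0) = -8.8

-8.8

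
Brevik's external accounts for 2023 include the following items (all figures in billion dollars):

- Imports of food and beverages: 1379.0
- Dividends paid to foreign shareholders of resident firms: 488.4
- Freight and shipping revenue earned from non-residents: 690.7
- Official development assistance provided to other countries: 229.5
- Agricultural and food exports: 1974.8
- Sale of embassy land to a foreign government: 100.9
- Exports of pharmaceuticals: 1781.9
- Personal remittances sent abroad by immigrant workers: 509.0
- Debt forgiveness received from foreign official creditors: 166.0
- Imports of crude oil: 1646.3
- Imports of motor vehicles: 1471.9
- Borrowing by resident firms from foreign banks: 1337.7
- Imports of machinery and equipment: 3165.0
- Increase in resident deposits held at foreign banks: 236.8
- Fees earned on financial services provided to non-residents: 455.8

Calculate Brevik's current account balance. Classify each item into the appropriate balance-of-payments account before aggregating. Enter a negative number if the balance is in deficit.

Goods: -3165.0 - 1379.0 - 1646.3 - 1471.9 + 1781.9 + 1974.8 = -3905.5
Services: 455.8 + 690.7 = 1146.5
Primary income: -488.4
Secondary income: -509.0 - 229.5 = -738.5
Current account = (-3905.5) + 1146.5 + (-488.4) + (-738.5) = -3985.9
(Excluded from the current account — capital account: sale of embassy land to a foreign government 100.9, debt forgiveness received from foreign official creditors 166.0; financial account: borrowing by resident firms from foreign banks 1337.7, increase in resident deposits held at foreign banks 236.8.)

-3985.9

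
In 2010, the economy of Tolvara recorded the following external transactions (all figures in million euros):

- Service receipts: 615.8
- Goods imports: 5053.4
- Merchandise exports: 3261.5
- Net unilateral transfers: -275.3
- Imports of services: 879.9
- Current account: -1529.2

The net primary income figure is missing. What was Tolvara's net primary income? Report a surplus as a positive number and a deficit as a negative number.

802.1

Current account = goods balance + services balance + net primary income + net secondary income
Sum of the known components = -2331.3
Net primary income = CA - (known components) = -1529.2 - (-2331.3) = 802.1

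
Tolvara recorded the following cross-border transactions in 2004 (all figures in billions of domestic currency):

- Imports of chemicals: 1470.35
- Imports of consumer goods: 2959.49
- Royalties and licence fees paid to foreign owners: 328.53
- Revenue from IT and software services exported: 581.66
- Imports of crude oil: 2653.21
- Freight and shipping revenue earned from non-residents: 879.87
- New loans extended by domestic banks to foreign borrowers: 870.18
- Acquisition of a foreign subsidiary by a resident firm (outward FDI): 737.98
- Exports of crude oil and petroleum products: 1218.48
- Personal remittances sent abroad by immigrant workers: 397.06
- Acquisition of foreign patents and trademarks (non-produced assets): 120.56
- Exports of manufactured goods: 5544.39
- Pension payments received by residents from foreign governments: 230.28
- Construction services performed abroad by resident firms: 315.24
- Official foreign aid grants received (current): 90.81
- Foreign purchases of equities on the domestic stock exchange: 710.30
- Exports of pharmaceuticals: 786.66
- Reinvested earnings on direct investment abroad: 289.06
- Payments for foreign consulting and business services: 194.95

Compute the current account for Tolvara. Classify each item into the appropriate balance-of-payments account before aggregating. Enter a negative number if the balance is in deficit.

Goods: -1470.35 - 2653.21 + 786.66 + 1218.48 - 2959.49 + 5544.39 = 466.48
Services: 879.87 + 581.66 + 315.24 - 328.53 - 194.95 = 1253.29
Primary income: 289.06
Secondary income: -397.06 + 230.28 + 90.81 = -75.97
Current account = 466.48 + 1253.29 + 289.06 + (-75.97) = 1932.86
(Excluded from the current account — financial account: new loans extended by domestic banks to foreign borrowers 870.18, acquisition of a foreign subsidiary by a resident firm (outward FDI) 737.98, foreign purchases of equities on the domestic stock exchange 710.30; capital account: acquisition of foreign patents and trademarks (non-produced assets) 120.56.)

1932.86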